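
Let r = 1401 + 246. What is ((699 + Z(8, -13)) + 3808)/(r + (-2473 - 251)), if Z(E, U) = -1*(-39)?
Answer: -4546/1077 ≈ -4.2210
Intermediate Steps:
Z(E, U) = 39
r = 1647
((699 + Z(8, -13)) + 3808)/(r + (-2473 - 251)) = ((699 + 39) + 3808)/(1647 + (-2473 - 251)) = (738 + 3808)/(1647 - 2724) = 4546/(-1077) = 4546*(-1/1077) = -4546/1077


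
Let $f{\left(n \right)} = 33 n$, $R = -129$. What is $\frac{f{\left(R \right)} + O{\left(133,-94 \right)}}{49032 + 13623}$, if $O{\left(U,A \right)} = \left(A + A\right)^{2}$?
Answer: $\frac{31087}{62655} \approx 0.49616$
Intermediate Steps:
$O{\left(U,A \right)} = 4 A^{2}$ ($O{\left(U,A \right)} = \left(2 A\right)^{2} = 4 A^{2}$)
$\frac{f{\left(R \right)} + O{\left(133,-94 \right)}}{49032 + 13623} = \frac{33 \left(-129\right) + 4 \left(-94\right)^{2}}{49032 + 13623} = \frac{-4257 + 4 \cdot 8836}{62655} = \left(-4257 + 35344\right) \frac{1}{62655} = 31087 \cdot \frac{1}{62655} = \frac{31087}{62655}$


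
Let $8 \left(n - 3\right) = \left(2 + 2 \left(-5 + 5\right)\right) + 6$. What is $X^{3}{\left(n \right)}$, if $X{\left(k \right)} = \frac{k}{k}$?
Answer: $1$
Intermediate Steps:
$n = 4$ ($n = 3 + \frac{\left(2 + 2 \left(-5 + 5\right)\right) + 6}{8} = 3 + \frac{\left(2 + 2 \cdot 0\right) + 6}{8} = 3 + \frac{\left(2 + 0\right) + 6}{8} = 3 + \frac{2 + 6}{8} = 3 + \frac{1}{8} \cdot 8 = 3 + 1 = 4$)
$X{\left(k \right)} = 1$
$X^{3}{\left(n \right)} = 1^{3} = 1$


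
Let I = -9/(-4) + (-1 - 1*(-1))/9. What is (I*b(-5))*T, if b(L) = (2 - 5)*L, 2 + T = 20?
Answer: 1215/2 ≈ 607.50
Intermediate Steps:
T = 18 (T = -2 + 20 = 18)
b(L) = -3*L
I = 9/4 (I = -9*(-¼) + (-1 + 1)*(⅑) = 9/4 + 0*(⅑) = 9/4 + 0 = 9/4 ≈ 2.2500)
(I*b(-5))*T = (9*(-3*(-5))/4)*18 = ((9/4)*15)*18 = (135/4)*18 = 1215/2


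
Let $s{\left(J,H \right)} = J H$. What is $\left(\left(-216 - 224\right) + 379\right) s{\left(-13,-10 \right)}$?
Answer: $-7930$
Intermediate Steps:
$s{\left(J,H \right)} = H J$
$\left(\left(-216 - 224\right) + 379\right) s{\left(-13,-10 \right)} = \left(\left(-216 - 224\right) + 379\right) \left(\left(-10\right) \left(-13\right)\right) = \left(\left(-216 - 224\right) + 379\right) 130 = \left(-440 + 379\right) 130 = \left(-61\right) 130 = -7930$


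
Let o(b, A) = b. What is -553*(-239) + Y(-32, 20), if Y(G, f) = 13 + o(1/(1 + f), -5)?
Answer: 2775781/21 ≈ 1.3218e+5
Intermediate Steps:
Y(G, f) = 13 + 1/(1 + f)
-553*(-239) + Y(-32, 20) = -553*(-239) + (14 + 13*20)/(1 + 20) = 132167 + (14 + 260)/21 = 132167 + (1/21)*274 = 132167 + 274/21 = 2775781/21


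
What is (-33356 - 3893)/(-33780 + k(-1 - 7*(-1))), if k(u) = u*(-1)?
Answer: 37249/33786 ≈ 1.1025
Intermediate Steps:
k(u) = -u
(-33356 - 3893)/(-33780 + k(-1 - 7*(-1))) = (-33356 - 3893)/(-33780 - (-1 - 7*(-1))) = -37249/(-33780 - (-1 + 7)) = -37249/(-33780 - 1*6) = -37249/(-33780 - 6) = -37249/(-33786) = -37249*(-1/33786) = 37249/33786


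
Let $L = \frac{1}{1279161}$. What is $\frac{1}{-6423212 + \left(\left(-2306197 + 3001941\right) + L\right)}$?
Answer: $- \frac{1279161}{7326353694347} \approx -1.746 \cdot 10^{-7}$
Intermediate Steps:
$L = \frac{1}{1279161} \approx 7.8176 \cdot 10^{-7}$
$\frac{1}{-6423212 + \left(\left(-2306197 + 3001941\right) + L\right)} = \frac{1}{-6423212 + \left(\left(-2306197 + 3001941\right) + \frac{1}{1279161}\right)} = \frac{1}{-6423212 + \left(695744 + \frac{1}{1279161}\right)} = \frac{1}{-6423212 + \frac{889968590785}{1279161}} = \frac{1}{- \frac{7326353694347}{1279161}} = - \frac{1279161}{7326353694347}$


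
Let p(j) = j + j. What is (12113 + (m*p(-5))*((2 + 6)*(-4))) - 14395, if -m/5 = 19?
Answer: -32682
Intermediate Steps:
p(j) = 2*j
m = -95 (m = -5*19 = -95)
(12113 + (m*p(-5))*((2 + 6)*(-4))) - 14395 = (12113 + (-190*(-5))*((2 + 6)*(-4))) - 14395 = (12113 + (-95*(-10))*(8*(-4))) - 14395 = (12113 + 950*(-32)) - 14395 = (12113 - 30400) - 14395 = -18287 - 14395 = -32682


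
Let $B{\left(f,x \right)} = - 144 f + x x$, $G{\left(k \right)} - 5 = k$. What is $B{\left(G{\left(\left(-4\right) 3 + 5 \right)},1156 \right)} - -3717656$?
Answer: $5054280$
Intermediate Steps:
$G{\left(k \right)} = 5 + k$
$B{\left(f,x \right)} = x^{2} - 144 f$ ($B{\left(f,x \right)} = - 144 f + x^{2} = x^{2} - 144 f$)
$B{\left(G{\left(\left(-4\right) 3 + 5 \right)},1156 \right)} - -3717656 = \left(1156^{2} - 144 \left(5 + \left(\left(-4\right) 3 + 5\right)\right)\right) - -3717656 = \left(1336336 - 144 \left(5 + \left(-12 + 5\right)\right)\right) + 3717656 = \left(1336336 - 144 \left(5 - 7\right)\right) + 3717656 = \left(1336336 - -288\right) + 3717656 = \left(1336336 + 288\right) + 3717656 = 1336624 + 3717656 = 5054280$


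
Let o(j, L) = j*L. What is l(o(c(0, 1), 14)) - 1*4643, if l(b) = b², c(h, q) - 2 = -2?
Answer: -4643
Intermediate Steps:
c(h, q) = 0 (c(h, q) = 2 - 2 = 0)
o(j, L) = L*j
l(o(c(0, 1), 14)) - 1*4643 = (14*0)² - 1*4643 = 0² - 4643 = 0 - 4643 = -4643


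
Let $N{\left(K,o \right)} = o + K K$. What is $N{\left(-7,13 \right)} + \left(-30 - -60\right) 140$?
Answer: $4262$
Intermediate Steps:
$N{\left(K,o \right)} = o + K^{2}$
$N{\left(-7,13 \right)} + \left(-30 - -60\right) 140 = \left(13 + \left(-7\right)^{2}\right) + \left(-30 - -60\right) 140 = \left(13 + 49\right) + \left(-30 + 60\right) 140 = 62 + 30 \cdot 140 = 62 + 4200 = 4262$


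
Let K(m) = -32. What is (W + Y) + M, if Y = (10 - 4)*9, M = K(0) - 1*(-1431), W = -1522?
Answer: -69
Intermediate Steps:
M = 1399 (M = -32 - 1*(-1431) = -32 + 1431 = 1399)
Y = 54 (Y = 6*9 = 54)
(W + Y) + M = (-1522 + 54) + 1399 = -1468 + 1399 = -69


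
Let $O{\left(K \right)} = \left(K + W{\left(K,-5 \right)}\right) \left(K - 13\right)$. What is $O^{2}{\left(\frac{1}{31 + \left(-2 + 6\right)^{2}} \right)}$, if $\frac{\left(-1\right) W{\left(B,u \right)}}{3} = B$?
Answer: $\frac{1488400}{4879681} \approx 0.30502$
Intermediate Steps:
$W{\left(B,u \right)} = - 3 B$
$O{\left(K \right)} = - 2 K \left(-13 + K\right)$ ($O{\left(K \right)} = \left(K - 3 K\right) \left(K - 13\right) = - 2 K \left(-13 + K\right)$)
$O^{2}{\left(\frac{1}{31 + \left(-2 + 6\right)^{2}} \right)} = \left(\frac{2 \left(13 - \frac{1}{31 + \left(-2 + 6\right)^{2}}\right)}{31 + \left(-2 + 6\right)^{2}}\right)^{2} = \left(\frac{2 \left(13 - \frac{1}{31 + 4^{2}}\right)}{31 + 4^{2}}\right)^{2} = \left(\frac{2 \left(13 - \frac{1}{31 + 16}\right)}{31 + 16}\right)^{2} = \left(\frac{2 \left(13 - \frac{1}{47}\right)}{47}\right)^{2} = \left(2 \cdot \frac{1}{47} \left(13 - \frac{1}{47}\right)\right)^{2} = \left(2 \cdot \frac{1}{47} \cdot \frac{610}{47}\right)^{2} = \left(\frac{1220}{2209}\right)^{2} = \frac{1488400}{4879681}$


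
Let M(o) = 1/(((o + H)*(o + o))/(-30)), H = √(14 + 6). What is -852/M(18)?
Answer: 92016/5 + 10224*√5/5 ≈ 22976.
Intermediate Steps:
H = 2*√5 (H = √20 = 2*√5 ≈ 4.4721)
M(o) = -15/(o*(o + 2*√5)) (M(o) = 1/(((o + 2*√5)*(o + o))/(-30)) = 1/(((o + 2*√5)*(2*o))*(-1/30)) = 1/((2*o*(o + 2*√5))*(-1/30)) = 1/(-o*(o + 2*√5)/15) = -15/(o*(o + 2*√5)))
-852/M(18) = -(-92016/5 - 10224*√5/5) = -852*(-108/5 - 12*√5/5) = 92016/5 + 10224*√5/5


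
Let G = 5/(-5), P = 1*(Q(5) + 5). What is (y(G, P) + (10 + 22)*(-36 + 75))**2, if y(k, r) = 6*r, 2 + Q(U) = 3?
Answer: 1648656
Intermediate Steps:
Q(U) = 1 (Q(U) = -2 + 3 = 1)
P = 6 (P = 1*(1 + 5) = 1*6 = 6)
G = -1 (G = 5*(-1/5) = -1)
(y(G, P) + (10 + 22)*(-36 + 75))**2 = (6*6 + (10 + 22)*(-36 + 75))**2 = (36 + 32*39)**2 = (36 + 1248)**2 = 1284**2 = 1648656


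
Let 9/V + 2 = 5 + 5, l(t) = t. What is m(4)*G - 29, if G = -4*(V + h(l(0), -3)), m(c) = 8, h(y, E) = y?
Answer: -65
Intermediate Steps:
V = 9/8 (V = 9/(-2 + (5 + 5)) = 9/(-2 + 10) = 9/8 ≈ 1.1250)
G = -9/2 (G = -4*(9/8 + 0) = -4*9/8 = -9/2 ≈ -4.5000)
m(4)*G - 29 = 8*(-9/2) - 29 = -36 - 29 = -65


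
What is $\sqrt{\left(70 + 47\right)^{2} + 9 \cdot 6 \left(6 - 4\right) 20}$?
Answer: $3 \sqrt{1761} \approx 125.89$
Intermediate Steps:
$\sqrt{\left(70 + 47\right)^{2} + 9 \cdot 6 \left(6 - 4\right) 20} = \sqrt{117^{2} + 9 \cdot 6 \cdot 2 \cdot 20} = \sqrt{13689 + 9 \cdot 12 \cdot 20} = \sqrt{13689 + 108 \cdot 20} = \sqrt{13689 + 2160} = \sqrt{15849} = 3 \sqrt{1761}$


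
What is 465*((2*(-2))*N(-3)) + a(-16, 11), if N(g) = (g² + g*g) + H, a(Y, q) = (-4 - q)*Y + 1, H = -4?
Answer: -25799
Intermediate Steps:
a(Y, q) = 1 + Y*(-4 - q) (a(Y, q) = Y*(-4 - q) + 1 = 1 + Y*(-4 - q))
N(g) = -4 + 2*g² (N(g) = (g² + g*g) - 4 = (g² + g²) - 4 = 2*g² - 4 = -4 + 2*g²)
465*((2*(-2))*N(-3)) + a(-16, 11) = 465*((2*(-2))*(-4 + 2*(-3)²)) + (1 - 4*(-16) - 1*(-16)*11) = 465*(-4*(-4 + 2*9)) + (1 + 64 + 176) = 465*(-4*(-4 + 18)) + 241 = 465*(-4*14) + 241 = 465*(-56) + 241 = -26040 + 241 = -25799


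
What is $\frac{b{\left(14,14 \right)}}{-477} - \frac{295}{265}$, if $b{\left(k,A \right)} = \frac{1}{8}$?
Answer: $- \frac{4249}{3816} \approx -1.1135$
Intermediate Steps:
$b{\left(k,A \right)} = \frac{1}{8}$
$\frac{b{\left(14,14 \right)}}{-477} - \frac{295}{265} = \frac{1}{8 \left(-477\right)} - \frac{295}{265} = \frac{1}{8} \left(- \frac{1}{477}\right) - \frac{59}{53} = - \frac{1}{3816} - \frac{59}{53} = - \frac{4249}{3816}$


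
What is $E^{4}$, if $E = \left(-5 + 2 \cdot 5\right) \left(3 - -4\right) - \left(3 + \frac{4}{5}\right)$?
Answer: $\frac{592240896}{625} \approx 9.4759 \cdot 10^{5}$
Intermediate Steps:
$E = \frac{156}{5}$ ($E = \left(-5 + 10\right) \left(3 + 4\right) - \frac{19}{5} = 5 \cdot 7 - \frac{19}{5} = 35 - \frac{19}{5} = \frac{156}{5} \approx 31.2$)
$E^{4} = \left(\frac{156}{5}\right)^{4} = \frac{592240896}{625}$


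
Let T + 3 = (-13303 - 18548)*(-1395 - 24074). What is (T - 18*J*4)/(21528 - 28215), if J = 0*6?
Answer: -270404372/2229 ≈ -1.2131e+5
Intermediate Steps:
J = 0
T = 811213116 (T = -3 + (-13303 - 18548)*(-1395 - 24074) = -3 - 31851*(-25469) = -3 + 811213119 = 811213116)
(T - 18*J*4)/(21528 - 28215) = (811213116 - 18*0*4)/(21528 - 28215) = (811213116 + 0*4)/(-6687) = (811213116 + 0)*(-1/6687) = 811213116*(-1/6687) = -270404372/2229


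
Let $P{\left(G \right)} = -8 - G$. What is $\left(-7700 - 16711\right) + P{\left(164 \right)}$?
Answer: $-24583$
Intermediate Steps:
$\left(-7700 - 16711\right) + P{\left(164 \right)} = \left(-7700 - 16711\right) - 172 = -24411 - 172 = -24583$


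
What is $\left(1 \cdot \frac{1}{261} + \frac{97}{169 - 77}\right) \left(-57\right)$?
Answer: $- \frac{482771}{8004} \approx -60.316$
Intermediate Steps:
$\left(1 \cdot \frac{1}{261} + \frac{97}{169 - 77}\right) \left(-57\right) = \left(\frac{1}{261} + \frac{97}{92}\right) \left(-57\right) = \frac{25409}{24012} \left(-57\right) = - \frac{482771}{8004}$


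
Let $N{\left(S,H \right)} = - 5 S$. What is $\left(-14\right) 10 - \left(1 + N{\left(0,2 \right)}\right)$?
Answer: $-141$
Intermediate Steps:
$\left(-14\right) 10 - \left(1 + N{\left(0,2 \right)}\right) = \left(-14\right) 10 - \left(1 - 0\right) = -140 - 1 = -141$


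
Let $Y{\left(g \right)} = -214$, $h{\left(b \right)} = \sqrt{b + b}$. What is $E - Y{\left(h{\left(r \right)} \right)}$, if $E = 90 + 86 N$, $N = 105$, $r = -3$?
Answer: $9334$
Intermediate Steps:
$h{\left(b \right)} = \sqrt{2} \sqrt{b}$ ($h{\left(b \right)} = \sqrt{2 b} = \sqrt{2} \sqrt{b}$)
$E = 9120$ ($E = 90 + 86 \cdot 105 = 90 + 9030 = 9120$)
$E - Y{\left(h{\left(r \right)} \right)} = 9120 - -214 = 9120 + 214 = 9334$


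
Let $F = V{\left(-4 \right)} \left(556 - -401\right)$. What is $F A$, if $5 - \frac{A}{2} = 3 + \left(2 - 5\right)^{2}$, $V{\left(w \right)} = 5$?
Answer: $-66990$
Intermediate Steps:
$A = -14$ ($A = 10 - 2 \left(3 + \left(2 - 5\right)^{2}\right) = 10 - 2 \left(3 + \left(-3\right)^{2}\right) = 10 - 2 \left(3 + 9\right) = 10 - 24 = -14$)
$F = 4785$ ($F = 5 \left(556 - -401\right) = 5 \left(556 + 401\right) = 5 \cdot 957 = 4785$)
$F A = 4785 \left(-14\right) = -66990$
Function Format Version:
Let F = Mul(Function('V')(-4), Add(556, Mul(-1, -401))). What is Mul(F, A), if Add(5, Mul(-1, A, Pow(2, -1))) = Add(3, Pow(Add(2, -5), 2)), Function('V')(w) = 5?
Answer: -66990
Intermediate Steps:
A = -14 (A = Add(10, Mul(-2, Add(3, Pow(Add(2, -5), 2)))) = Add(10, Mul(-2, Add(3, Pow(-3, 2)))) = Add(10, Mul(-2, Add(3, 9))) = Add(10, Mul(-2, 12)) = Add(10, -24) = -14)
F = 4785 (F = Mul(5, Add(556, Mul(-1, -401))) = Mul(5, Add(556, 401)) = Mul(5, 957) = 4785)
Mul(F, A) = Mul(4785, -14) = -66990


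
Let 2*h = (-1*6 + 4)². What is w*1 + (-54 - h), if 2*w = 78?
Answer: -17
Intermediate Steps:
w = 39 (w = (½)*78 = 39)
h = 2 (h = (-1*6 + 4)²/2 = (-6 + 4)²/2 = (½)*(-2)² = (½)*4 = 2)
w*1 + (-54 - h) = 39*1 + (-54 - 1*2) = 39 + (-54 - 2) = 39 - 56 = -17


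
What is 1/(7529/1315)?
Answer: 1315/7529 ≈ 0.17466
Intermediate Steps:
1/(7529/1315) = 1315/7529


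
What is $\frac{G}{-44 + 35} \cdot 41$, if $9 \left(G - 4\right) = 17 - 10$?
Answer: $- \frac{1763}{81} \approx -21.765$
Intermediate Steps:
$G = \frac{43}{9}$ ($G = 4 + \frac{17 - 10}{9} = 4 + \frac{1}{9} \cdot 7 = 4 + \frac{7}{9} = \frac{43}{9} \approx 4.7778$)
$\frac{G}{-44 + 35} \cdot 41 = \frac{43}{9 \left(-44 + 35\right)} 41 = \frac{43}{9 \left(-9\right)} 41 = \frac{43}{9} \left(- \frac{1}{9}\right) 41 = \left(- \frac{43}{81}\right) 41 = - \frac{1763}{81}$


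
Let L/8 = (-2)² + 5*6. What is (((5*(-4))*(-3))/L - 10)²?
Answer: 442225/4624 ≈ 95.637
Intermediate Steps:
L = 272 (L = 8*((-2)² + 5*6) = 8*(4 + 30) = 8*34 = 272)
(((5*(-4))*(-3))/L - 10)² = (((5*(-4))*(-3))/272 - 10)² = (-20*(-3)*(1/272) - 10)² = (60*(1/272) - 10)² = (15/68 - 10)² = (-665/68)² = 442225/4624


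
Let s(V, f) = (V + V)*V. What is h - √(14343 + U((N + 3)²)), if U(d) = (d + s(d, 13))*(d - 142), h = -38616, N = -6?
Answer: -38616 - 20*I*√21 ≈ -38616.0 - 91.651*I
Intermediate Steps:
s(V, f) = 2*V² (s(V, f) = (2*V)*V = 2*V²)
U(d) = (-142 + d)*(d + 2*d²) (U(d) = (d + 2*d²)*(d - 142) = (d + 2*d²)*(-142 + d) = (-142 + d)*(d + 2*d²))
h - √(14343 + U((N + 3)²)) = -38616 - √(14343 + (-6 + 3)²*(-142 - 283*(-6 + 3)² + 2*((-6 + 3)²)²)) = -38616 - √(14343 + (-3)²*(-142 - 283*(-3)² + 2*((-3)²)²)) = -38616 - √(14343 + 9*(-142 - 283*9 + 2*9²)) = -38616 - √(14343 + 9*(-142 - 2547 + 2*81)) = -38616 - √(14343 + 9*(-142 - 2547 + 162)) = -38616 - √(14343 + 9*(-2527)) = -38616 - √(14343 - 22743) = -38616 - √(-8400) = -38616 - 20*I*√21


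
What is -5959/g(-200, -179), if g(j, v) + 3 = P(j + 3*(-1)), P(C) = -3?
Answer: 5959/6 ≈ 993.17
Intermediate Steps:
g(j, v) = -6 (g(j, v) = -3 - 3 = -6)
-5959/g(-200, -179) = -5959/(-6) = -5959*(-⅙) = 5959/6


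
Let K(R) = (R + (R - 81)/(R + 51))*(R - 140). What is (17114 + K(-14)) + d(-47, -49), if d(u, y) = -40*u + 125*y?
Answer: 570555/37 ≈ 15420.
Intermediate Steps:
K(R) = (-140 + R)*(R + (-81 + R)/(51 + R)) (K(R) = (R + (-81 + R)/(51 + R))*(-140 + R) = (-140 + R)*(R + (-81 + R)/(51 + R)))
(17114 + K(-14)) + d(-47, -49) = (17114 + (11340 + (-14)**3 - 7361*(-14) - 88*(-14)**2)/(51 - 14)) + (-40*(-47) + 125*(-49)) = (17114 + (11340 - 2744 + 103054 - 88*196)/37) + (1880 - 6125) = (17114 + (11340 - 2744 + 103054 - 17248)/37) - 4245 = (17114 + (1/37)*94402) - 4245 = (17114 + 94402/37) - 4245 = 727620/37 - 4245 = 570555/37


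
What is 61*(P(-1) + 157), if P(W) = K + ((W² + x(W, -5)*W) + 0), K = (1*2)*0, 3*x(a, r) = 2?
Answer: 28792/3 ≈ 9597.3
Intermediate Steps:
x(a, r) = ⅔ (x(a, r) = (⅓)*2 = ⅔)
K = 0 (K = 2*0 = 0)
P(W) = W² + 2*W/3 (P(W) = 0 + ((W² + 2*W/3) + 0) = 0 + (W² + 2*W/3) = W² + 2*W/3)
61*(P(-1) + 157) = 61*((⅓)*(-1)*(2 + 3*(-1)) + 157) = 61*((⅓)*(-1)*(2 - 3) + 157) = 61*((⅓)*(-1)*(-1) + 157) = 61*(⅓ + 157) = 61*(472/3) = 28792/3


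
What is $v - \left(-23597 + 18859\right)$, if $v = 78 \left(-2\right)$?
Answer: $4582$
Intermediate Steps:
$v = -156$
$v - \left(-23597 + 18859\right) = -156 - \left(-23597 + 18859\right) = -156 - -4738 = -156 + 4738 = 4582$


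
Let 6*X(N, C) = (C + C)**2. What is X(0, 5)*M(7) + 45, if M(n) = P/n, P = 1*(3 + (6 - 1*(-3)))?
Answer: 515/7 ≈ 73.571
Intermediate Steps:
P = 12 (P = 1*(3 + (6 + 3)) = 1*(3 + 9) = 1*12 = 12)
X(N, C) = 2*C**2/3 (X(N, C) = (C + C)**2/6 = (2*C)**2/6 = (4*C**2)/6 = 2*C**2/3)
M(n) = 12/n
X(0, 5)*M(7) + 45 = ((2/3)*5**2)*(12/7) + 45 = ((2/3)*25)*(12*(1/7)) + 45 = (50/3)*(12/7) + 45 = 200/7 + 45 = 515/7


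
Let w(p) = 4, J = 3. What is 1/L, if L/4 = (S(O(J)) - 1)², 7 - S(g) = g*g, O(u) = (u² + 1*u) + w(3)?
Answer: 1/250000 ≈ 4.0000e-6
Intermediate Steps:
O(u) = 4 + u + u² (O(u) = (u² + 1*u) + 4 = (u² + u) + 4 = (u + u²) + 4 = 4 + u + u²)
S(g) = 7 - g² (S(g) = 7 - g*g = 7 - g²)
L = 250000 (L = 4*((7 - (4 + 3 + 3²)²) - 1)² = 4*((7 - (4 + 3 + 9)²) - 1)² = 4*((7 - 1*16²) - 1)² = 4*((7 - 1*256) - 1)² = 4*((7 - 256) - 1)² = 4*(-249 - 1)² = 4*(-250)² = 4*62500 = 250000)
1/L = 1/250000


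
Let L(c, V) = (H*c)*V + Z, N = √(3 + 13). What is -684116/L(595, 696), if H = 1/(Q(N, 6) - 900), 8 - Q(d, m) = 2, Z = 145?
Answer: 101933284/47415 ≈ 2149.8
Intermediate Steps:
N = 4 (N = √16 = 4)
Q(d, m) = 6 (Q(d, m) = 8 - 1*2 = 8 - 2 = 6)
H = -1/894 (H = 1/(6 - 900) = 1/(-894) = -1/894 ≈ -0.0011186)
L(c, V) = 145 - V*c/894 (L(c, V) = (-c/894)*V + 145 = -V*c/894 + 145 = 145 - V*c/894)
-684116/L(595, 696) = -684116/(145 - 1/894*696*595) = -684116/(145 - 69020/149) = -684116/(-47415/149) = -684116*(-149/47415) = 101933284/47415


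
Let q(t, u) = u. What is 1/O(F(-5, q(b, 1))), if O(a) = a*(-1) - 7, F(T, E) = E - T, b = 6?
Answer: -1/13 ≈ -0.076923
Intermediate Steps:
O(a) = -7 - a (O(a) = -a - 7 = -7 - a)
1/O(F(-5, q(b, 1))) = 1/(-7 - (1 - 1*(-5))) = 1/(-7 - (1 + 5)) = 1/(-7 - 1*6) = 1/(-7 - 6) = 1/(-13) = -1/13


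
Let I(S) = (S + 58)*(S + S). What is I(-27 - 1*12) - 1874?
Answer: -3356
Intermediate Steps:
I(S) = 2*S*(58 + S) (I(S) = (58 + S)*(2*S) = 2*S*(58 + S))
I(-27 - 1*12) - 1874 = 2*(-27 - 1*12)*(58 + (-27 - 1*12)) - 1874 = 2*(-27 - 12)*(58 + (-27 - 12)) - 1874 = 2*(-39)*(58 - 39) - 1874 = 2*(-39)*19 - 1874 = -1482 - 1874 = -3356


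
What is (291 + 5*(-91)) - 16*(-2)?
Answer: -132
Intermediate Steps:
(291 + 5*(-91)) - 16*(-2) = (291 - 455) + 32 = -164 + 32 = -132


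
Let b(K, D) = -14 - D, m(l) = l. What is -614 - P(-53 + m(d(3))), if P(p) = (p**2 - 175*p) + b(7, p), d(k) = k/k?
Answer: -12456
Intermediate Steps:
d(k) = 1
P(p) = -14 + p**2 - 176*p (P(p) = (p**2 - 175*p) + (-14 - p) = -14 + p**2 - 176*p)
-614 - P(-53 + m(d(3))) = -614 - (-14 + (-53 + 1)**2 - 176*(-53 + 1)) = -614 - (-14 + (-52)**2 - 176*(-52)) = -614 - (-14 + 2704 + 9152) = -614 - 1*11842 = -614 - 11842 = -12456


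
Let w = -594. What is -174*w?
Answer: 103356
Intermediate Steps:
-174*w = -174*(-594) = 103356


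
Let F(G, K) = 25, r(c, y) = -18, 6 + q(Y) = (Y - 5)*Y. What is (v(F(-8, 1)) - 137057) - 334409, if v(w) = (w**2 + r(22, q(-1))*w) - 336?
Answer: -471627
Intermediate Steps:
q(Y) = -6 + Y*(-5 + Y) (q(Y) = -6 + (Y - 5)*Y = -6 + (-5 + Y)*Y = -6 + Y*(-5 + Y))
v(w) = -336 + w**2 - 18*w (v(w) = (w**2 - 18*w) - 336 = -336 + w**2 - 18*w)
(v(F(-8, 1)) - 137057) - 334409 = ((-336 + 25**2 - 18*25) - 137057) - 334409 = ((-336 + 625 - 450) - 137057) - 334409 = (-161 - 137057) - 334409 = -137218 - 334409 = -471627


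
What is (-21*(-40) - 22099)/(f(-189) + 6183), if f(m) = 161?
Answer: -21259/6344 ≈ -3.3510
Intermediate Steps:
(-21*(-40) - 22099)/(f(-189) + 6183) = (-21*(-40) - 22099)/(161 + 6183) = (840 - 22099)/6344 = -21259*1/6344 = -21259/6344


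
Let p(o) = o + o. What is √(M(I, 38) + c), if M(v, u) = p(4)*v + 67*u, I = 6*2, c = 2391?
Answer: √5033 ≈ 70.944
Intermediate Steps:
p(o) = 2*o
I = 12
M(v, u) = 8*v + 67*u (M(v, u) = (2*4)*v + 67*u = 8*v + 67*u)
√(M(I, 38) + c) = √((8*12 + 67*38) + 2391) = √((96 + 2546) + 2391) = √(2642 + 2391) = √5033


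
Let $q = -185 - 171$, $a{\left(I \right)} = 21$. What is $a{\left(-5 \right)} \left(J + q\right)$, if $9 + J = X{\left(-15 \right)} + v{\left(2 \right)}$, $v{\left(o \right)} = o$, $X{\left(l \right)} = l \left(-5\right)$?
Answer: $-6048$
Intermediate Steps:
$X{\left(l \right)} = - 5 l$
$J = 68$ ($J = -9 + \left(\left(-5\right) \left(-15\right) + 2\right) = -9 + \left(75 + 2\right) = -9 + 77 = 68$)
$q = -356$ ($q = -185 - 171 = -356$)
$a{\left(-5 \right)} \left(J + q\right) = 21 \left(68 - 356\right) = 21 \left(-288\right) = -6048$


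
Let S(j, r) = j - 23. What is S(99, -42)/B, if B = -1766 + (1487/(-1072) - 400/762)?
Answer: -31040832/722071859 ≈ -0.042989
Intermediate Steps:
S(j, r) = -23 + j
B = -722071859/408432 (B = -1766 + (1487*(-1/1072) - 400*1/762) = -1766 + (-1487/1072 - 200/381) = -1766 - 780947/408432 = -722071859/408432 ≈ -1767.9)
S(99, -42)/B = (-23 + 99)/(-722071859/408432) = 76*(-408432/722071859) = -31040832/722071859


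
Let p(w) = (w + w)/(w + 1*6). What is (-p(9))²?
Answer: 36/25 ≈ 1.4400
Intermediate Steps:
p(w) = 2*w/(6 + w) (p(w) = (2*w)/(w + 6) = (2*w)/(6 + w) = 2*w/(6 + w))
(-p(9))² = (-2*9/(6 + 9))² = (-2*9/15)² = (-1*6/5)² = (-6/5)² = 36/25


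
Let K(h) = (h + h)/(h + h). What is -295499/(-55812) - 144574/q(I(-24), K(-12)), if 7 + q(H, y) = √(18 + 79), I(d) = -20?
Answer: -2352856861/111624 - 72287*√97/24 ≈ -50743.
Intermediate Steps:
K(h) = 1 (K(h) = (2*h)/((2*h)) = (2*h)*(1/(2*h)) = 1)
q(H, y) = -7 + √97 (q(H, y) = -7 + √(18 + 79) = -7 + √97)
-295499/(-55812) - 144574/q(I(-24), K(-12)) = -295499/(-55812) - 144574/(-7 + √97) = -295499*(-1/55812) - 144574/(-7 + √97) = 295499/55812 - 144574/(-7 + √97)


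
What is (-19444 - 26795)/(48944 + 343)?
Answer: -15413/16429 ≈ -0.93816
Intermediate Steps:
(-19444 - 26795)/(48944 + 343) = -46239/49287 = -46239*1/49287 = -15413/16429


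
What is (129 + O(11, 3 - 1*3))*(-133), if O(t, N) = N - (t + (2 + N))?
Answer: -15428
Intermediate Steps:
O(t, N) = -2 - t (O(t, N) = N - (2 + N + t) = N + (-2 - N - t) = -2 - t)
(129 + O(11, 3 - 1*3))*(-133) = (129 + (-2 - 1*11))*(-133) = (129 + (-2 - 11))*(-133) = (129 - 13)*(-133) = 116*(-133) = -15428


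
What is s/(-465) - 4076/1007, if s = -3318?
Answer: 481962/156085 ≈ 3.0878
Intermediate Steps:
s/(-465) - 4076/1007 = -3318/(-465) - 4076/1007 = -3318*(-1/465) - 4076*1/1007 = 1106/155 - 4076/1007 = 481962/156085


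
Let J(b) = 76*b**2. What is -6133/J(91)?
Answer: -6133/629356 ≈ -0.0097449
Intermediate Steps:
-6133/J(91) = -6133/(76*91**2) = -6133/(76*8281) = -6133/629356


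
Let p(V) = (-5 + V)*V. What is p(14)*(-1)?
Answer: -126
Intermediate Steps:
p(V) = V*(-5 + V)
p(14)*(-1) = (14*(-5 + 14))*(-1) = (14*9)*(-1) = 126*(-1) = -126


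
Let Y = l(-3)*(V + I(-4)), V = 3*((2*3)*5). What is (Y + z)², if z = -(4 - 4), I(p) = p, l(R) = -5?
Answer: 184900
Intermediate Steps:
V = 90 (V = 3*(6*5) = 3*30 = 90)
Y = -430 (Y = -5*(90 - 4) = -5*86 = -430)
z = 0 (z = -1*0 = 0)
(Y + z)² = (-430 + 0)² = (-430)² = 184900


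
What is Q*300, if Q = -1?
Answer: -300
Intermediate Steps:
Q*300 = -1*300 = -300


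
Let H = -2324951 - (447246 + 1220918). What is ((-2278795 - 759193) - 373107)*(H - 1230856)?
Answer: 17819461358245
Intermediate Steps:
H = -3993115 (H = -2324951 - 1*1668164 = -2324951 - 1668164 = -3993115)
((-2278795 - 759193) - 373107)*(H - 1230856) = ((-2278795 - 759193) - 373107)*(-3993115 - 1230856) = (-3037988 - 373107)*(-5223971) = -3411095*(-5223971) = 17819461358245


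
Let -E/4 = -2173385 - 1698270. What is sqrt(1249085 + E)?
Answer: 7*sqrt(341545) ≈ 4090.9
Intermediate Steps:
E = 15486620 (E = -4*(-2173385 - 1698270) = -4*(-3871655) = 15486620)
sqrt(1249085 + E) = sqrt(1249085 + 15486620) = sqrt(16735705) = 7*sqrt(341545)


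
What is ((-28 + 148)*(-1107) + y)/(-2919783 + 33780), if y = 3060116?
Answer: -2927276/2886003 ≈ -1.0143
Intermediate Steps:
((-28 + 148)*(-1107) + y)/(-2919783 + 33780) = ((-28 + 148)*(-1107) + 3060116)/(-2919783 + 33780) = (120*(-1107) + 3060116)/(-2886003) = (-132840 + 3060116)*(-1/2886003) = 2927276*(-1/2886003) = -2927276/2886003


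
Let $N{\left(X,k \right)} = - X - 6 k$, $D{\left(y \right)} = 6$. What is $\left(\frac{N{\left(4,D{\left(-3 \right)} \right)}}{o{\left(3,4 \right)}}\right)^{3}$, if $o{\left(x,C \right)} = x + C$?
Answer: $- \frac{64000}{343} \approx -186.59$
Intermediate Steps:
$o{\left(x,C \right)} = C + x$
$\left(\frac{N{\left(4,D{\left(-3 \right)} \right)}}{o{\left(3,4 \right)}}\right)^{3} = \left(\frac{\left(-1\right) 4 - 36}{4 + 3}\right)^{3} = \left(\frac{-4 - 36}{7}\right)^{3} = \left(\left(-40\right) \frac{1}{7}\right)^{3} = \left(- \frac{40}{7}\right)^{3} = - \frac{64000}{343}$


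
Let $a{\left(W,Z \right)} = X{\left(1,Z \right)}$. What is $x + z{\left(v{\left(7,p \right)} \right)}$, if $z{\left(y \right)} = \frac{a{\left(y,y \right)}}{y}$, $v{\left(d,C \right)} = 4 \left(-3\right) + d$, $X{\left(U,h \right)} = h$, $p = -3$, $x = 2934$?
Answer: $2935$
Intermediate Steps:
$a{\left(W,Z \right)} = Z$
$v{\left(d,C \right)} = -12 + d$
$z{\left(y \right)} = 1$ ($z{\left(y \right)} = \frac{y}{y} = 1$)
$x + z{\left(v{\left(7,p \right)} \right)} = 2934 + 1 = 2935$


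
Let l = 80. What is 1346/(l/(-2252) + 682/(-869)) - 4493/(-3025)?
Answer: -90465422726/55185075 ≈ -1639.3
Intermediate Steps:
1346/(l/(-2252) + 682/(-869)) - 4493/(-3025) = 1346/(80/(-2252) + 682/(-869)) - 4493/(-3025) = 1346/(80*(-1/2252) + 682*(-1/869)) - 4493*(-1/3025) = 1346/(-20/563 - 62/79) + 4493/3025 = 1346/(-36486/44477) + 4493/3025 = 1346*(-44477/36486) + 4493/3025 = -29933021/18243 + 4493/3025 = -90465422726/55185075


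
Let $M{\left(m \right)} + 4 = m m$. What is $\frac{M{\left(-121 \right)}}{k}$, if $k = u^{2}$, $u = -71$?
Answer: $\frac{14637}{5041} \approx 2.9036$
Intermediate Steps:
$M{\left(m \right)} = -4 + m^{2}$ ($M{\left(m \right)} = -4 + m m = -4 + m^{2}$)
$k = 5041$ ($k = \left(-71\right)^{2} = 5041$)
$\frac{M{\left(-121 \right)}}{k} = \frac{-4 + \left(-121\right)^{2}}{5041} = \left(-4 + 14641\right) \frac{1}{5041} = 14637 \cdot \frac{1}{5041} = \frac{14637}{5041}$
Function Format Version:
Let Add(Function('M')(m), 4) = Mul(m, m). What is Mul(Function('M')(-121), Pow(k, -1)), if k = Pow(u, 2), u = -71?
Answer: Rational(14637, 5041) ≈ 2.9036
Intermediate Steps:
Function('M')(m) = Add(-4, Pow(m, 2)) (Function('M')(m) = Add(-4, Mul(m, m)) = Add(-4, Pow(m, 2)))
k = 5041 (k = Pow(-71, 2) = 5041)
Mul(Function('M')(-121), Pow(k, -1)) = Mul(Add(-4, Pow(-121, 2)), Pow(5041, -1)) = Mul(Add(-4, 14641), Rational(1, 5041)) = Mul(14637, Rational(1, 5041)) = Rational(14637, 5041)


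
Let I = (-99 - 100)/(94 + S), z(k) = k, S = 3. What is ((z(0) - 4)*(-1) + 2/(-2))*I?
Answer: -597/97 ≈ -6.1546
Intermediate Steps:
I = -199/97 (I = (-99 - 100)/(94 + 3) = -199/97 ≈ -2.0515)
((z(0) - 4)*(-1) + 2/(-2))*I = ((0 - 4)*(-1) + 2/(-2))*(-199/97) = (-4*(-1) + 2*(-½))*(-199/97) = (4 - 1)*(-199/97) = 3*(-199/97) = -597/97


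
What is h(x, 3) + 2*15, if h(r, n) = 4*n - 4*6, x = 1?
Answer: 18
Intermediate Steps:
h(r, n) = -24 + 4*n (h(r, n) = 4*n - 24 = -24 + 4*n)
h(x, 3) + 2*15 = (-24 + 4*3) + 2*15 = (-24 + 12) + 30 = -12 + 30 = 18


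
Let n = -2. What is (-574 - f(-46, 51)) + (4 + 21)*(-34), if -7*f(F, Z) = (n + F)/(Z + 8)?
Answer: -588160/413 ≈ -1424.1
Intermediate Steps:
f(F, Z) = -(-2 + F)/(7*(8 + Z)) (f(F, Z) = -(-2 + F)/(7*(Z + 8)) = -(-2 + F)/(7*(8 + Z)))
(-574 - f(-46, 51)) + (4 + 21)*(-34) = (-574 - (2 - 1*(-46))/(7*(8 + 51))) + (4 + 21)*(-34) = (-574 - (2 + 46)/(7*59)) + 25*(-34) = (-574 - 48/(7*59)) - 850 = (-574 - 1*48/413) - 850 = (-574 - 48/413) - 850 = -237110/413 - 850 = -588160/413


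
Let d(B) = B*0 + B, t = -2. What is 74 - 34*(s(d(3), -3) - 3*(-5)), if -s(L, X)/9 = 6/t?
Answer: -1354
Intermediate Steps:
d(B) = B (d(B) = 0 + B = B)
s(L, X) = 27 (s(L, X) = -54/(-2) = -54*(-1)/2 = -9*(-3) = 27)
74 - 34*(s(d(3), -3) - 3*(-5)) = 74 - 34*(27 - 3*(-5)) = 74 - 34*(27 + 15) = 74 - 34*42 = 74 - 1428 = -1354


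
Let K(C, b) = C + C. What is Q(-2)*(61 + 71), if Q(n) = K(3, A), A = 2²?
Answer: 792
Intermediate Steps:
A = 4
K(C, b) = 2*C
Q(n) = 6 (Q(n) = 2*3 = 6)
Q(-2)*(61 + 71) = 6*(61 + 71) = 6*132 = 792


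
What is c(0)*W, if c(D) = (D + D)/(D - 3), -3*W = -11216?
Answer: 0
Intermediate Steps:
W = 11216/3 (W = -⅓*(-11216) = 11216/3 ≈ 3738.7)
c(D) = 2*D/(-3 + D) (c(D) = (2*D)/(-3 + D) = 2*D/(-3 + D))
c(0)*W = (2*0/(-3 + 0))*(11216/3) = (2*0/(-3))*(11216/3) = (2*0*(-⅓))*(11216/3) = 0*(11216/3) = 0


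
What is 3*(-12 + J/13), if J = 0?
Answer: -36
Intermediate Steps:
3*(-12 + J/13) = 3*(-12 + 0/13) = 3*(-12 + 0*(1/13)) = 3*(-12 + 0) = 3*(-12) = -36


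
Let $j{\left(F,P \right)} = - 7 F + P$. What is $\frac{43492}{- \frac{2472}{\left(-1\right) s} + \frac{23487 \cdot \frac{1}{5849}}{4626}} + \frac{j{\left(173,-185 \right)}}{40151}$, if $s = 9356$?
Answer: $\frac{36838494259793759804}{224530481902925} \approx 1.6407 \cdot 10^{5}$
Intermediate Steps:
$j{\left(F,P \right)} = P - 7 F$
$\frac{43492}{- \frac{2472}{\left(-1\right) s} + \frac{23487 \cdot \frac{1}{5849}}{4626}} + \frac{j{\left(173,-185 \right)}}{40151} = \frac{43492}{- \frac{2472}{\left(-1\right) 9356} + \frac{23487 \cdot \frac{1}{5849}}{4626}} + \frac{-185 - 1211}{40151} = \frac{43492}{- \frac{2472}{-9356} + 23487 \cdot \frac{1}{5849} \cdot \frac{1}{4626}} + \left(-185 - 1211\right) \frac{1}{40151} = \frac{43492}{\left(-2472\right) \left(- \frac{1}{9356}\right) + \frac{23487}{5849} \cdot \frac{1}{4626}} - \frac{1396}{40151} = \frac{43492}{\frac{618}{2339} + \frac{7829}{9019158}} - \frac{1396}{40151} = \frac{43492}{\frac{5592151675}{21095810562}} - \frac{1396}{40151} = 43492 \cdot \frac{21095810562}{5592151675} - \frac{1396}{40151} = \frac{917498992962504}{5592151675} - \frac{1396}{40151} = \frac{36838494259793759804}{224530481902925}$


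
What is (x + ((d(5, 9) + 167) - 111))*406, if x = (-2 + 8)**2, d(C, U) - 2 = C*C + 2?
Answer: 49126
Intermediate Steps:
d(C, U) = 4 + C**2 (d(C, U) = 2 + (C*C + 2) = 2 + (C**2 + 2) = 2 + (2 + C**2) = 4 + C**2)
x = 36 (x = 6**2 = 36)
(x + ((d(5, 9) + 167) - 111))*406 = (36 + (((4 + 5**2) + 167) - 111))*406 = (36 + (((4 + 25) + 167) - 111))*406 = (36 + ((29 + 167) - 111))*406 = (36 + (196 - 111))*406 = (36 + 85)*406 = 121*406 = 49126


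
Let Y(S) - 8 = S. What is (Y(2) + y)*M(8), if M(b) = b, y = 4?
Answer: 112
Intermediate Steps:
Y(S) = 8 + S
(Y(2) + y)*M(8) = ((8 + 2) + 4)*8 = (10 + 4)*8 = 14*8 = 112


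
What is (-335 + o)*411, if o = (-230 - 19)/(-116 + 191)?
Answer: -3476238/25 ≈ -1.3905e+5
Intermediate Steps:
o = -83/25 (o = -249/75 = -249*1/75 = -83/25 ≈ -3.3200)
(-335 + o)*411 = (-335 - 83/25)*411 = -8458/25*411 = -3476238/25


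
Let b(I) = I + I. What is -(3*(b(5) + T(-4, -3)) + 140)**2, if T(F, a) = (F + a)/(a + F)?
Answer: -29929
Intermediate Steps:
T(F, a) = 1 (T(F, a) = (F + a)/(F + a) = 1)
b(I) = 2*I
-(3*(b(5) + T(-4, -3)) + 140)**2 = -(3*(2*5 + 1) + 140)**2 = -(3*(10 + 1) + 140)**2 = -(3*11 + 140)**2 = -(33 + 140)**2 = -1*173**2 = -1*29929 = -29929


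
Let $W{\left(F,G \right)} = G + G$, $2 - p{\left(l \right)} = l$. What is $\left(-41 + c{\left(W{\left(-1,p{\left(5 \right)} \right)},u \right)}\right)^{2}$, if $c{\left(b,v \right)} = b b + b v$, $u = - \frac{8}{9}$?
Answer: $\frac{1}{9} \approx 0.11111$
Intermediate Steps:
$u = - \frac{8}{9}$ ($u = \left(-8\right) \frac{1}{9} = - \frac{8}{9} \approx -0.88889$)
$p{\left(l \right)} = 2 - l$
$W{\left(F,G \right)} = 2 G$
$c{\left(b,v \right)} = b^{2} + b v$
$\left(-41 + c{\left(W{\left(-1,p{\left(5 \right)} \right)},u \right)}\right)^{2} = \left(-41 + 2 \left(2 - 5\right) \left(2 \left(2 - 5\right) - \frac{8}{9}\right)\right)^{2} = \left(-41 + 2 \left(-3\right) \left(2 \left(-3\right) - \frac{8}{9}\right)\right)^{2} = \left(-41 - 6 \left(-6 - \frac{8}{9}\right)\right)^{2} = \left(-41 - - \frac{124}{3}\right)^{2} = \left(-41 + \frac{124}{3}\right)^{2} = \left(\frac{1}{3}\right)^{2} = \frac{1}{9}$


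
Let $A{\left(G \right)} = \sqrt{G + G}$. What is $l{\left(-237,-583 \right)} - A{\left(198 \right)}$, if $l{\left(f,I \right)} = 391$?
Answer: $391 - 6 \sqrt{11} \approx 371.1$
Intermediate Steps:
$A{\left(G \right)} = \sqrt{2} \sqrt{G}$ ($A{\left(G \right)} = \sqrt{2 G} = \sqrt{2} \sqrt{G}$)
$l{\left(-237,-583 \right)} - A{\left(198 \right)} = 391 - \sqrt{2} \sqrt{198} = 391 - \sqrt{2} \cdot 3 \sqrt{22} = 391 - 6 \sqrt{11}$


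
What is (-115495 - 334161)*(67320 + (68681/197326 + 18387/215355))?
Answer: -214395328272216626692/7082523455 ≈ -3.0271e+10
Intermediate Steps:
(-115495 - 334161)*(67320 + (68681/197326 + 18387/215355)) = -449656*(67320 + (68681*(1/197326) + 18387*(1/215355))) = -449656*(67320 + (68681/197326 + 6129/71785)) = -449656*(67320 + 6139676639/14165046910) = -449656*953597097657839/14165046910 = -214395328272216626692/7082523455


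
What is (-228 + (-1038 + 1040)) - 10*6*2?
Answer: -346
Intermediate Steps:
(-228 + (-1038 + 1040)) - 10*6*2 = (-228 + 2) - 60*2 = -226 - 120 = -346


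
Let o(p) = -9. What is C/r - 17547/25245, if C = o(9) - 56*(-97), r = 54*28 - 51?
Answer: 12363052/4098105 ≈ 3.0168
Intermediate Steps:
r = 1461 (r = 1512 - 51 = 1461)
C = 5423 (C = -9 - 56*(-97) = -9 + 5432 = 5423)
C/r - 17547/25245 = 5423/1461 - 17547/25245 = 5423*(1/1461) - 17547*1/25245 = 5423/1461 - 5849/8415 = 12363052/4098105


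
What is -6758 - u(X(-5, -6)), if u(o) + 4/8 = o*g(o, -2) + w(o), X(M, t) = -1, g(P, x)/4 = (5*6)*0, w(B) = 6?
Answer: -13527/2 ≈ -6763.5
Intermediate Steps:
g(P, x) = 0 (g(P, x) = 4*((5*6)*0) = 4*(30*0) = 4*0 = 0)
u(o) = 11/2 (u(o) = -½ + (o*0 + 6) = -½ + (0 + 6) = -½ + 6 = 11/2)
-6758 - u(X(-5, -6)) = -6758 - 1*11/2 = -6758 - 11/2 = -13527/2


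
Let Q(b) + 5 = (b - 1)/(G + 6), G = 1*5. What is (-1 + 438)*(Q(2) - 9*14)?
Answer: -629280/11 ≈ -57207.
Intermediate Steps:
G = 5
Q(b) = -56/11 + b/11 (Q(b) = -5 + (b - 1)/(5 + 6) = -5 + (-1 + b)/11 = -5 + (-1 + b)*(1/11) = -5 + (-1/11 + b/11) = -56/11 + b/11)
(-1 + 438)*(Q(2) - 9*14) = (-1 + 438)*((-56/11 + (1/11)*2) - 9*14) = 437*((-56/11 + 2/11) - 126) = 437*(-54/11 - 126) = 437*(-1440/11) = -629280/11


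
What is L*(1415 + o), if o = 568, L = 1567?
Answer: 3107361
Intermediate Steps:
L*(1415 + o) = 1567*(1415 + 568) = 1567*1983 = 3107361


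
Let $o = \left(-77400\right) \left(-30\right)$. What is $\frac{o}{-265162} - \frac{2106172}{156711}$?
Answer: $- \frac{461179860932}{20776901091} \approx -22.197$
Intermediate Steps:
$o = 2322000$
$\frac{o}{-265162} - \frac{2106172}{156711} = \frac{2322000}{-265162} - \frac{2106172}{156711} = 2322000 \left(- \frac{1}{265162}\right) - \frac{2106172}{156711} = - \frac{1161000}{132581} - \frac{2106172}{156711} = - \frac{461179860932}{20776901091}$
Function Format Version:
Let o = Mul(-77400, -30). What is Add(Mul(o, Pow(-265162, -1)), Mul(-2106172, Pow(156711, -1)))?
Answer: Rational(-461179860932, 20776901091) ≈ -22.197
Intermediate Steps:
o = 2322000
Add(Mul(o, Pow(-265162, -1)), Mul(-2106172, Pow(156711, -1))) = Add(Mul(2322000, Pow(-265162, -1)), Mul(-2106172, Pow(156711, -1))) = Add(Mul(2322000, Rational(-1, 265162)), Mul(-2106172, Rational(1, 156711))) = Add(Rational(-1161000, 132581), Rational(-2106172, 156711)) = Rational(-461179860932, 20776901091)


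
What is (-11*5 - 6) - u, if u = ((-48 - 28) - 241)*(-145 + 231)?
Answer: 27201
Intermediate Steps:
u = -27262 (u = (-76 - 241)*86 = -317*86 = -27262)
(-11*5 - 6) - u = (-11*5 - 6) - 1*(-27262) = (-55 - 6) + 27262 = -61 + 27262 = 27201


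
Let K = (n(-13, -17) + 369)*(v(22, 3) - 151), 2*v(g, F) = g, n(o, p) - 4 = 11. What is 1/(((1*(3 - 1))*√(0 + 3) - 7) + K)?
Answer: -53767/2890890277 - 2*√3/2890890277 ≈ -1.8600e-5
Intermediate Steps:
n(o, p) = 15 (n(o, p) = 4 + 11 = 15)
v(g, F) = g/2
K = -53760 (K = (15 + 369)*((½)*22 - 151) = 384*(11 - 151) = 384*(-140) = -53760)
1/(((1*(3 - 1))*√(0 + 3) - 7) + K) = 1/(((1*(3 - 1))*√(0 + 3) - 7) - 53760) = 1/(((1*2)*√3 - 7) - 53760) = 1/((2*√3 - 7) - 53760) = 1/((-7 + 2*√3) - 53760) = 1/(-53767 + 2*√3)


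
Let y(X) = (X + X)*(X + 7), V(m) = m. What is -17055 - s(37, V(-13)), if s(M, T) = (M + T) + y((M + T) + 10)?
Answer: -19867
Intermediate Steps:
y(X) = 2*X*(7 + X) (y(X) = (2*X)*(7 + X) = 2*X*(7 + X))
s(M, T) = M + T + 2*(10 + M + T)*(17 + M + T) (s(M, T) = (M + T) + 2*((M + T) + 10)*(7 + ((M + T) + 10)) = (M + T) + 2*(10 + M + T)*(7 + (10 + M + T)) = (M + T) + 2*(10 + M + T)*(17 + M + T) = M + T + 2*(10 + M + T)*(17 + M + T))
-17055 - s(37, V(-13)) = -17055 - (37 - 13 + 2*(10 + 37 - 13)*(17 + 37 - 13)) = -17055 - (37 - 13 + 2*34*41) = -17055 - (37 - 13 + 2788) = -17055 - 1*2812 = -17055 - 2812 = -19867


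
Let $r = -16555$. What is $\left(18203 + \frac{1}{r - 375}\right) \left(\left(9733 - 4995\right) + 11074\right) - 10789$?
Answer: $\frac{2436354364949}{8465} \approx 2.8782 \cdot 10^{8}$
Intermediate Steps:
$\left(18203 + \frac{1}{r - 375}\right) \left(\left(9733 - 4995\right) + 11074\right) - 10789 = \left(18203 + \frac{1}{-16555 - 375}\right) \left(\left(9733 - 4995\right) + 11074\right) - 10789 = \left(18203 + \frac{1}{-16930}\right) \left(\left(9733 - 4995\right) + 11074\right) - 10789 = \left(18203 - \frac{1}{16930}\right) \left(4738 + 11074\right) - 10789 = \frac{308176789}{16930} \cdot 15812 - 10789 = \frac{2436445693834}{8465} - 10789 = \frac{2436354364949}{8465}$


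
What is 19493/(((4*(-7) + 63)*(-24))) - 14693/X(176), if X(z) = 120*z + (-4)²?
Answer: -53043271/2219280 ≈ -23.901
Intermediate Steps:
X(z) = 16 + 120*z (X(z) = 120*z + 16 = 16 + 120*z)
19493/(((4*(-7) + 63)*(-24))) - 14693/X(176) = 19493/(((4*(-7) + 63)*(-24))) - 14693/(16 + 120*176) = 19493/(((-28 + 63)*(-24))) - 14693/(16 + 21120) = 19493/((35*(-24))) - 14693/21136 = 19493/(-840) - 14693*1/21136 = 19493*(-1/840) - 14693/21136 = -19493/840 - 14693/21136 = -53043271/2219280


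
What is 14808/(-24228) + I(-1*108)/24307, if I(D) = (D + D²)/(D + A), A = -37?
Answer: -4372583074/7115995785 ≈ -0.61447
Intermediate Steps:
I(D) = (D + D²)/(-37 + D) (I(D) = (D + D²)/(D - 37) = (D + D²)/(-37 + D))
14808/(-24228) + I(-1*108)/24307 = 14808/(-24228) + ((-1*108)*(1 - 1*108)/(-37 - 1*108))/24307 = 14808*(-1/24228) - 108*(1 - 108)/(-37 - 108)*(1/24307) = -1234/2019 - 108*(-107)/(-145)*(1/24307) = -1234/2019 - 108*(-1/145)*(-107)*(1/24307) = -1234/2019 - 11556/145*1/24307 = -1234/2019 - 11556/3524515 = -4372583074/7115995785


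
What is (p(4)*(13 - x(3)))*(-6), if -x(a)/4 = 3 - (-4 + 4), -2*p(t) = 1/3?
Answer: 25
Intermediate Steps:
p(t) = -1/6 (p(t) = -1/2/3 = -1/2*1/3 = -1/6)
x(a) = -12 (x(a) = -4*(3 - (-4 + 4)) = -4*(3 - 1*0) = -4*(3 + 0) = -4*3 = -12)
(p(4)*(13 - x(3)))*(-6) = -(13 - 1*(-12))/6*(-6) = -(13 + 12)/6*(-6) = -1/6*25*(-6) = -25/6*(-6) = 25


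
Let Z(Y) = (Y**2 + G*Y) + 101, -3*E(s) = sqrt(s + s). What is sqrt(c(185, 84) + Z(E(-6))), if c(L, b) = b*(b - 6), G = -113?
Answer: sqrt(59865 + 678*I*sqrt(3))/3 ≈ 81.562 + 0.79989*I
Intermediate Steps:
E(s) = -sqrt(2)*sqrt(s)/3 (E(s) = -sqrt(s + s)/3 = -sqrt(2)*sqrt(s)/3)
Z(Y) = 101 + Y**2 - 113*Y (Z(Y) = (Y**2 - 113*Y) + 101 = 101 + Y**2 - 113*Y)
c(L, b) = b*(-6 + b)
sqrt(c(185, 84) + Z(E(-6))) = sqrt(84*(-6 + 84) + (101 + (-sqrt(2)*sqrt(-6)/3)**2 - (-113)*sqrt(2)*sqrt(-6)/3)) = sqrt(84*78 + (101 + (-sqrt(2)*I*sqrt(6)/3)**2 - (-113)*sqrt(2)*I*sqrt(6)/3)) = sqrt(6552 + (101 + (-2*I*sqrt(3)/3)**2 - (-226)*I*sqrt(3)/3)) = sqrt(6552 + (101 - 4/3 + 226*I*sqrt(3)/3)) = sqrt(6552 + (299/3 + 226*I*sqrt(3)/3)) = sqrt(19955/3 + 226*I*sqrt(3)/3)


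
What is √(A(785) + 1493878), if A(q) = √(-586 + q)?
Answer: √(1493878 + √199) ≈ 1222.2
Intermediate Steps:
√(A(785) + 1493878) = √(√(-586 + 785) + 1493878) = √(√199 + 1493878) = √(1493878 + √199)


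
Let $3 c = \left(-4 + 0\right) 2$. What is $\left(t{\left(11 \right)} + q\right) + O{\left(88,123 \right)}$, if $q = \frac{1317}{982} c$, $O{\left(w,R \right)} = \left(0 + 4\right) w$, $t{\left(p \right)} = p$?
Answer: $\frac{176477}{491} \approx 359.42$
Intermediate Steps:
$c = - \frac{8}{3}$ ($c = \frac{\left(-4 + 0\right) 2}{3} = \frac{\left(-4\right) 2}{3} = \frac{1}{3} \left(-8\right) = - \frac{8}{3} \approx -2.6667$)
$O{\left(w,R \right)} = 4 w$
$q = - \frac{1756}{491}$ ($q = \frac{1317}{982} \left(- \frac{8}{3}\right) = - \frac{1756}{491} \approx -3.5764$)
$\left(t{\left(11 \right)} + q\right) + O{\left(88,123 \right)} = \left(11 - \frac{1756}{491}\right) + 4 \cdot 88 = \frac{3645}{491} + 352 = \frac{176477}{491}$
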